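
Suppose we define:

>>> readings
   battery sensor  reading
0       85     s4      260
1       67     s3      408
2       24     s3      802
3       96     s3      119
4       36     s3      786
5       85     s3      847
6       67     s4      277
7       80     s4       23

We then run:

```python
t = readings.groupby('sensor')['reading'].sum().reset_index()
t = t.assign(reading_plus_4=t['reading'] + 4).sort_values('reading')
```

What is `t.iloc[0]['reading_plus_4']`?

group by sensor, sum of reading:
sensor
s3    2962
s4     560
Name: reading, dtype: int64
reset_index():
  sensor  reading
0     s3     2962
1     s4      560
add column reading_plus_4 = t['reading'] + 4:
  sensor  reading  reading_plus_4
0     s3     2962            2966
1     s4      560             564
sort by reading:
  sensor  reading  reading_plus_4
1     s4      560             564
0     s3     2962            2966
Taking the value at position 0, column 'reading_plus_4' gives 564.

564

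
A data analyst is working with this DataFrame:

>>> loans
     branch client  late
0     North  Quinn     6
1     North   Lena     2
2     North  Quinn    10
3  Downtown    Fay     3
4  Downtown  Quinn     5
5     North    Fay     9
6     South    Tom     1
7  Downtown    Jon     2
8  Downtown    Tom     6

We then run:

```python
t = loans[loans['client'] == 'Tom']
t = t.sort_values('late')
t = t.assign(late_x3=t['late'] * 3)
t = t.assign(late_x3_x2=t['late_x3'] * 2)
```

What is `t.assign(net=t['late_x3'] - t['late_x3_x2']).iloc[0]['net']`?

-3

filter rows where client == 'Tom':
     branch client  late
6     South    Tom     1
8  Downtown    Tom     6
sort by late:
     branch client  late
6     South    Tom     1
8  Downtown    Tom     6
add column late_x3 = t['late'] * 3:
     branch client  late  late_x3
6     South    Tom     1        3
8  Downtown    Tom     6       18
add column late_x3_x2 = t['late_x3'] * 2:
     branch client  late  late_x3  late_x3_x2
6     South    Tom     1        3           6
8  Downtown    Tom     6       18          36
add column net = t['late_x3'] - t['late_x3_x2']:
     branch client  late  late_x3  late_x3_x2  net
6     South    Tom     1        3           6   -3
8  Downtown    Tom     6       18          36  -18
Then the value at position 0, column 'net': -3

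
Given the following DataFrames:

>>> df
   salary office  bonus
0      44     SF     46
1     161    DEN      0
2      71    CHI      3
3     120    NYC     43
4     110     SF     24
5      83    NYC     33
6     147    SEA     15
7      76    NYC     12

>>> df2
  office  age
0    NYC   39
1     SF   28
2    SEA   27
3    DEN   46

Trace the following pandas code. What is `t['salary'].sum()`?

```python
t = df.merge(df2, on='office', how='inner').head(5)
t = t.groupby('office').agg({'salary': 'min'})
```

merge on 'office' (how='inner') → 7 rows:
   salary office  bonus  age
0      44     SF     46   28
1     161    DEN      0   46
2     120    NYC     43   39
3     110     SF     24   28
4      83    NYC     33   39
5     147    SEA     15   27
6      76    NYC     12   39
take first 5 rows:
   salary office  bonus  age
0      44     SF     46   28
1     161    DEN      0   46
2     120    NYC     43   39
3     110     SF     24   28
4      83    NYC     33   39
group by office, min of salary:
        salary
office        
DEN        161
NYC         83
SF          44

288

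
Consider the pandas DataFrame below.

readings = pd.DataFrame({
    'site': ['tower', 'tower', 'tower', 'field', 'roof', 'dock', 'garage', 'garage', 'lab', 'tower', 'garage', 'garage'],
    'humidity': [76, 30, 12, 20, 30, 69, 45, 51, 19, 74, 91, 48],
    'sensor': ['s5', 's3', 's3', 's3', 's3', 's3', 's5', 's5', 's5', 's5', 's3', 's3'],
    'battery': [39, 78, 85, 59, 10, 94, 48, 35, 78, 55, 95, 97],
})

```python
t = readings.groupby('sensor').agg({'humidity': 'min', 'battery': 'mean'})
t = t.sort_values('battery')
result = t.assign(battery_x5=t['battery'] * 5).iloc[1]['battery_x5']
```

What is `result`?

370.0

group by sensor: min(humidity), mean(battery):
        humidity  battery
sensor                   
s3            12     74.0
s5            19     51.0
sort by battery:
        humidity  battery
sensor                   
s5            19     51.0
s3            12     74.0
add column battery_x5 = t['battery'] * 5:
        humidity  battery  battery_x5
sensor                               
s5            19     51.0       255.0
s3            12     74.0       370.0
Reading off the value at position 1, column 'battery_x5', we get 370.0.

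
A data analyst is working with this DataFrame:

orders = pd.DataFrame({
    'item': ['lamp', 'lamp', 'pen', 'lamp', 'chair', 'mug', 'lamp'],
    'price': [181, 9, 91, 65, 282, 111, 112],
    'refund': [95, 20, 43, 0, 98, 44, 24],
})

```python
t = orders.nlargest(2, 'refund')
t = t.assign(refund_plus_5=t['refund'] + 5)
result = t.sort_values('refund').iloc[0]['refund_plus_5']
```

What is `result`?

100

take 2 rows with largest refund:
    item  price  refund
4  chair    282      98
0   lamp    181      95
add column refund_plus_5 = t['refund'] + 5:
    item  price  refund  refund_plus_5
4  chair    282      98            103
0   lamp    181      95            100
sort by refund:
    item  price  refund  refund_plus_5
0   lamp    181      95            100
4  chair    282      98            103
So iloc[0]['refund_plus_5'] = 100.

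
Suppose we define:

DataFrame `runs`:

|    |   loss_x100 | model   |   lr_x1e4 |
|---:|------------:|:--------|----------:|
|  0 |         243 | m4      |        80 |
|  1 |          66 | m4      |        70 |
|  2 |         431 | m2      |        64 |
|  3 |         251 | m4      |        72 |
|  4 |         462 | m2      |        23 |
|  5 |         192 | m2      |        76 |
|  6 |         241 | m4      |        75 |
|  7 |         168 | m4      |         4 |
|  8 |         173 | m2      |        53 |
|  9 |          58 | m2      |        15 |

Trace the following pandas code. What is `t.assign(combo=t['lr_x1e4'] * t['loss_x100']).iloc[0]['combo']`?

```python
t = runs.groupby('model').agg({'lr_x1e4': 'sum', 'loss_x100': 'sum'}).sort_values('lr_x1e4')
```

group by model: sum(lr_x1e4), sum(loss_x100):
       lr_x1e4  loss_x100
model                    
m2         231       1316
m4         301        969
sort by lr_x1e4:
       lr_x1e4  loss_x100
model                    
m2         231       1316
m4         301        969
add column combo = t['lr_x1e4'] * t['loss_x100']:
       lr_x1e4  loss_x100   combo
model                            
m2         231       1316  303996
m4         301        969  291669
Hence 303996.

303996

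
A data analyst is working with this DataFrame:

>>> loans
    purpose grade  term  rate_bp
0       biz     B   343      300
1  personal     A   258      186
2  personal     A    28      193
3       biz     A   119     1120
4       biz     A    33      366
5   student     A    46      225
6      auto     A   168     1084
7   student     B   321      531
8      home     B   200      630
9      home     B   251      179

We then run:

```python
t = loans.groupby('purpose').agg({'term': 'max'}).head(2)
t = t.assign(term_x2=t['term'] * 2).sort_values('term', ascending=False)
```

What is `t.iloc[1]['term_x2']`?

group by purpose, max of term:
          term
purpose       
auto       168
biz        343
home       251
personal   258
student    321
take first 2 rows:
         term
purpose      
auto      168
biz       343
add column term_x2 = t['term'] * 2:
         term  term_x2
purpose               
auto      168      336
biz       343      686
sort by term descending:
         term  term_x2
purpose               
biz       343      686
auto      168      336
The value at position 1, column 'term_x2' is 336.

336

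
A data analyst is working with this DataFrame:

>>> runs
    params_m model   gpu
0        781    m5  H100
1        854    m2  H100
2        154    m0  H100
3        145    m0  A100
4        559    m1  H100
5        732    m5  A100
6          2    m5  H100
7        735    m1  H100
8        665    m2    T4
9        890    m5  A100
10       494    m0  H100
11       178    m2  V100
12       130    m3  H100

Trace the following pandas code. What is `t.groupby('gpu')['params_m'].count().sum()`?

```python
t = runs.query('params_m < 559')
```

6

filter rows where params_m < 559:
    params_m model   gpu
2        154    m0  H100
3        145    m0  A100
6          2    m5  H100
10       494    m0  H100
11       178    m2  V100
12       130    m3  H100
group by gpu, count of params_m:
gpu
A100    1
H100    4
V100    1
Name: params_m, dtype: int64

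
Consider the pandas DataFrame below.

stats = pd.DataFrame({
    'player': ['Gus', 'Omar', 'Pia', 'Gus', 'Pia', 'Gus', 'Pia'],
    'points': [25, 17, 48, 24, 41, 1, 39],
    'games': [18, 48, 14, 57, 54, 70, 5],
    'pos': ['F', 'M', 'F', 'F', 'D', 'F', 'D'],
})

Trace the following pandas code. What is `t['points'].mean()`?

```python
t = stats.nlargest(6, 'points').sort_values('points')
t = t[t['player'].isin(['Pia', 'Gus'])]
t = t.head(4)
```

32.25

take 6 rows with largest points:
  player  points  games pos
2    Pia      48     14   F
4    Pia      41     54   D
6    Pia      39      5   D
0    Gus      25     18   F
3    Gus      24     57   F
1   Omar      17     48   M
sort by points:
  player  points  games pos
1   Omar      17     48   M
3    Gus      24     57   F
0    Gus      25     18   F
6    Pia      39      5   D
4    Pia      41     54   D
2    Pia      48     14   F
filter rows where player in ['Pia', 'Gus']:
  player  points  games pos
3    Gus      24     57   F
0    Gus      25     18   F
6    Pia      39      5   D
4    Pia      41     54   D
2    Pia      48     14   F
take first 4 rows:
  player  points  games pos
3    Gus      24     57   F
0    Gus      25     18   F
6    Pia      39      5   D
4    Pia      41     54   D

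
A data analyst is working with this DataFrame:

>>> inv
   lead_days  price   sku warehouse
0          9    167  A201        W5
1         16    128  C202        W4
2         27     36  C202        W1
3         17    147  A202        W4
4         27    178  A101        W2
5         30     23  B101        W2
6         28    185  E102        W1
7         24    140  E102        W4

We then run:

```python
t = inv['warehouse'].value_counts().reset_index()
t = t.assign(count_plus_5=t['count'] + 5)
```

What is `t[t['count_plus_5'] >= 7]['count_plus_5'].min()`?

7

value_counts of warehouse:
warehouse
W4    3
W1    2
W2    2
W5    1
Name: count, dtype: int64
reset_index():
  warehouse  count
0        W4      3
1        W1      2
2        W2      2
3        W5      1
add column count_plus_5 = t['count'] + 5:
  warehouse  count  count_plus_5
0        W4      3             8
1        W1      2             7
2        W2      2             7
3        W5      1             6
filter rows where count_plus_5 >= 7:
  warehouse  count  count_plus_5
0        W4      3             8
1        W1      2             7
2        W2      2             7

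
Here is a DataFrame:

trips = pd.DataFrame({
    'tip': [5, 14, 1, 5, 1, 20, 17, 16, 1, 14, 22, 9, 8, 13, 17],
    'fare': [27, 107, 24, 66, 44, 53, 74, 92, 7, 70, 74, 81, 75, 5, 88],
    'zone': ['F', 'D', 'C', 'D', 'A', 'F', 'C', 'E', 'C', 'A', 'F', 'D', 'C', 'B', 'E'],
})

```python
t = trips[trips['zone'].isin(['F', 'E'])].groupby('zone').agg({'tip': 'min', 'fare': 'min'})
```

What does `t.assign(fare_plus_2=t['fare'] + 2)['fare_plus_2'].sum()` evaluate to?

filter rows where zone in ['F', 'E']:
    tip  fare zone
0     5    27    F
5    20    53    F
7    16    92    E
10   22    74    F
14   17    88    E
group by zone: min(tip), min(fare):
      tip  fare
zone           
E      16    88
F       5    27
add column fare_plus_2 = t['fare'] + 2:
      tip  fare  fare_plus_2
zone                        
E      16    88           90
F       5    27           29

119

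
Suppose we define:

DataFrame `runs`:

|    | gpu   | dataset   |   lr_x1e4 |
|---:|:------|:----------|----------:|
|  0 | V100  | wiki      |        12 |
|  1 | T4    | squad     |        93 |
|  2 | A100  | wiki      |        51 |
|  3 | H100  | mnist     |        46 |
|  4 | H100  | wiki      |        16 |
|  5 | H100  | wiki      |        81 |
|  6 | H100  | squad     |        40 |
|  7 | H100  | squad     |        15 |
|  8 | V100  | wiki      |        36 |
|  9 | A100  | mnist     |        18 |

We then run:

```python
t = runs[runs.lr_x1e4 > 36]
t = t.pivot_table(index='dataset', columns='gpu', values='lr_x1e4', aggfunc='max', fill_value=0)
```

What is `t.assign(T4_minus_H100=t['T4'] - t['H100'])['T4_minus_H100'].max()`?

filter rows where lr_x1e4 > 36:
    gpu dataset  lr_x1e4
1    T4   squad       93
2  A100    wiki       51
3  H100   mnist       46
5  H100    wiki       81
6  H100   squad       40
pivot: rows=dataset, cols=gpu, max(lr_x1e4):
gpu      A100  H100  T4
dataset                
mnist       0    46   0
squad       0    40  93
wiki       51    81   0
add column T4_minus_H100 = t['T4'] - t['H100']:
gpu      A100  H100  T4  T4_minus_H100
dataset                               
mnist       0    46   0            -46
squad       0    40  93             53
wiki       51    81   0            -81
So max() = 53.

53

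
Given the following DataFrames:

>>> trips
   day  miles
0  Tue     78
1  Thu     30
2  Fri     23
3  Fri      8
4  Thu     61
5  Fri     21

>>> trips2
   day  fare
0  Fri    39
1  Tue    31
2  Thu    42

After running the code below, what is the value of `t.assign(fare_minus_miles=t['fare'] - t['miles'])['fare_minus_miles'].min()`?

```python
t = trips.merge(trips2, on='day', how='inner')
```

merge on 'day' (how='inner') → 6 rows:
   day  miles  fare
0  Tue     78    31
1  Thu     30    42
2  Fri     23    39
3  Fri      8    39
4  Thu     61    42
5  Fri     21    39
add column fare_minus_miles = t['fare'] - t['miles']:
   day  miles  fare  fare_minus_miles
0  Tue     78    31               -47
1  Thu     30    42                12
2  Fri     23    39                16
3  Fri      8    39                31
4  Thu     61    42               -19
5  Fri     21    39                18
Reading off the min of column 'fare_minus_miles', we get -47.

-47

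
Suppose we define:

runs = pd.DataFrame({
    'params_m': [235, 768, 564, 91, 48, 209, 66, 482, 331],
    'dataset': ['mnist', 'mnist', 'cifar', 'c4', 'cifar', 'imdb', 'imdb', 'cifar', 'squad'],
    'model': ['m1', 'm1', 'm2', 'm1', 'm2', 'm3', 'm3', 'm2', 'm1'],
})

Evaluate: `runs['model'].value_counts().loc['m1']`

4

value_counts of model:
model
m1    4
m2    3
m3    2
Name: count, dtype: int64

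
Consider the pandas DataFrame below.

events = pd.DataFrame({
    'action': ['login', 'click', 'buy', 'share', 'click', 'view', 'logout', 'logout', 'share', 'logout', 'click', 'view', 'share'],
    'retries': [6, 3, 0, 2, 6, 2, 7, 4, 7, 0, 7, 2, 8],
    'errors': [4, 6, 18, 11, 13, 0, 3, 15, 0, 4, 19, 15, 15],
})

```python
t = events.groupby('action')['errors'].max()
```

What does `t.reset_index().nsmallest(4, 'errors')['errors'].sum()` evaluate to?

49

group by action, max of errors:
action
buy       18
click     19
login      4
logout    15
share     15
view      15
Name: errors, dtype: int64
reset_index():
   action  errors
0     buy      18
1   click      19
2   login       4
3  logout      15
4   share      15
5    view      15
take 4 rows with smallest errors:
   action  errors
2   login       4
3  logout      15
4   share      15
5    view      15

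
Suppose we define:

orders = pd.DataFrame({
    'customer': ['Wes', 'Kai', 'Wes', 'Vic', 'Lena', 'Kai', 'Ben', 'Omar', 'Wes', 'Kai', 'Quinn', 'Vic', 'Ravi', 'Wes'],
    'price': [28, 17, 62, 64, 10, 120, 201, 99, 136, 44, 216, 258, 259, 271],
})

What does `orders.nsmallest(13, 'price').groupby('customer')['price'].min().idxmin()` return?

Lena

take 13 rows with smallest price:
   customer  price
4      Lena     10
1       Kai     17
0       Wes     28
9       Kai     44
2       Wes     62
3       Vic     64
7      Omar     99
5       Kai    120
8       Wes    136
6       Ben    201
10    Quinn    216
11      Vic    258
12     Ravi    259
group by customer, min of price:
customer
Ben      201
Kai       17
Lena      10
Omar      99
Quinn    216
Ravi     259
Vic       64
Wes       28
Name: price, dtype: int64
Then the label with the smallest value: Lena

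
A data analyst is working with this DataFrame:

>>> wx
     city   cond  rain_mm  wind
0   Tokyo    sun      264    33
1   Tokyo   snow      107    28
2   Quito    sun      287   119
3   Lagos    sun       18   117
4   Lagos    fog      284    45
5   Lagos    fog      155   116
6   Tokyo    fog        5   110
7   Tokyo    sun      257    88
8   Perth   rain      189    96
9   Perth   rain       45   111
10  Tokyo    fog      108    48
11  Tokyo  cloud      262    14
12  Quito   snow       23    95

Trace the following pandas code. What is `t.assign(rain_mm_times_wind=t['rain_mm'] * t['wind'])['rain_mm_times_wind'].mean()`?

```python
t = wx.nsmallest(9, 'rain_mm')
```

take 9 rows with smallest rain_mm:
     city  cond  rain_mm  wind
6   Tokyo   fog        5   110
3   Lagos   sun       18   117
12  Quito  snow       23    95
9   Perth  rain       45   111
1   Tokyo  snow      107    28
10  Tokyo   fog      108    48
5   Lagos   fog      155   116
8   Perth  rain      189    96
7   Tokyo   sun      257    88
add column rain_mm_times_wind = t['rain_mm'] * t['wind']:
     city  cond  rain_mm  wind  rain_mm_times_wind
6   Tokyo   fog        5   110                 550
3   Lagos   sun       18   117                2106
12  Quito  snow       23    95                2185
9   Perth  rain       45   111                4995
1   Tokyo  snow      107    28                2996
10  Tokyo   fog      108    48                5184
5   Lagos   fog      155   116               17980
8   Perth  rain      189    96               18144
7   Tokyo   sun      257    88               22616
mean of column 'rain_mm_times_wind' → 8528.44444444

8528.44444444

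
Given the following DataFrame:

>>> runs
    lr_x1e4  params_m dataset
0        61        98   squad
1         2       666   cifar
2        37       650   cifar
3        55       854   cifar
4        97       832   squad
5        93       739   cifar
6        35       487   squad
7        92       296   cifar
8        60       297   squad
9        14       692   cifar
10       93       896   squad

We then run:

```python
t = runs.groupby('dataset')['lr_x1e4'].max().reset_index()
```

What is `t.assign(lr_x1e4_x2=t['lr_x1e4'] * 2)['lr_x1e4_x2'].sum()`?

group by dataset, max of lr_x1e4:
dataset
cifar    93
squad    97
Name: lr_x1e4, dtype: int64
reset_index():
  dataset  lr_x1e4
0   cifar       93
1   squad       97
add column lr_x1e4_x2 = t['lr_x1e4'] * 2:
  dataset  lr_x1e4  lr_x1e4_x2
0   cifar       93         186
1   squad       97         194
Then the sum of column 'lr_x1e4_x2': 380

380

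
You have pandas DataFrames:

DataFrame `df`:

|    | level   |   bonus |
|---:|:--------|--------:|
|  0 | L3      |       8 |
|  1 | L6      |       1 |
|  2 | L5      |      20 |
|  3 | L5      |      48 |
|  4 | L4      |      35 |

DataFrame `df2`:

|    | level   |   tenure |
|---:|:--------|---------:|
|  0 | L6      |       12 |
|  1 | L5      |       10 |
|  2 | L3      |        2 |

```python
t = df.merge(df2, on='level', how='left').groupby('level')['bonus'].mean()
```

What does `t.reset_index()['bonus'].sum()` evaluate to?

merge on 'level' (how='left') → 5 rows:
  level  bonus  tenure
0    L3      8     2.0
1    L6      1    12.0
2    L5     20    10.0
3    L5     48    10.0
4    L4     35     NaN
group by level, mean of bonus:
level
L3     8.0
L4    35.0
L5    34.0
L6     1.0
Name: bonus, dtype: float64
reset_index():
  level  bonus
0    L3    8.0
1    L4   35.0
2    L5   34.0
3    L6    1.0

78.0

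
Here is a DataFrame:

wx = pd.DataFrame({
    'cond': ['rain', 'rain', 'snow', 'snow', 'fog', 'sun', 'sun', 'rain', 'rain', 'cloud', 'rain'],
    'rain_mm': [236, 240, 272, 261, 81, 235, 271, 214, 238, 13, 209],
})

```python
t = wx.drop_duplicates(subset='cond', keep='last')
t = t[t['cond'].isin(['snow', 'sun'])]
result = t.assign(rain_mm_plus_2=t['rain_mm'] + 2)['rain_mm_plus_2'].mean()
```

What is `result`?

drop duplicate cond (keep=last):
     cond  rain_mm
3    snow      261
4     fog       81
6     sun      271
9   cloud       13
10   rain      209
filter rows where cond in ['snow', 'sun']:
   cond  rain_mm
3  snow      261
6   sun      271
add column rain_mm_plus_2 = t['rain_mm'] + 2:
   cond  rain_mm  rain_mm_plus_2
3  snow      261             263
6   sun      271             273

268.0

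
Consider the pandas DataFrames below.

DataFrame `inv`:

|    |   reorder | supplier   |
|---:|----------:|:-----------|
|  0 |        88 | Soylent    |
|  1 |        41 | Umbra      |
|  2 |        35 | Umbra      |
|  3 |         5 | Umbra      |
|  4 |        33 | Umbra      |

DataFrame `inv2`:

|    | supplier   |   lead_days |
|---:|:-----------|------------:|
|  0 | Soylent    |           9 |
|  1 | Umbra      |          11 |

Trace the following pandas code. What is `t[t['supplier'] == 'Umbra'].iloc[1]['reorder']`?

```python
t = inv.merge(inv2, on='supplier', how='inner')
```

35

merge on 'supplier' (how='inner') → 5 rows:
   reorder supplier  lead_days
0       88  Soylent          9
1       41    Umbra         11
2       35    Umbra         11
3        5    Umbra         11
4       33    Umbra         11
filter rows where supplier == 'Umbra':
   reorder supplier  lead_days
1       41    Umbra         11
2       35    Umbra         11
3        5    Umbra         11
4       33    Umbra         11
Then the value at position 1, column 'reorder': 35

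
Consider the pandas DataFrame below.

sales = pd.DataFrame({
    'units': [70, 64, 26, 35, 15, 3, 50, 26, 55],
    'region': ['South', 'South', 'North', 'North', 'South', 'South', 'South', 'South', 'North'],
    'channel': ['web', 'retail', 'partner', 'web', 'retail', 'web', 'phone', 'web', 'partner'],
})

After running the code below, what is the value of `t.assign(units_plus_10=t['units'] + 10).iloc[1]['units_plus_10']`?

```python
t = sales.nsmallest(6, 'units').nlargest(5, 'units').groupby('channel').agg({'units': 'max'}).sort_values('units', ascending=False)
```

45

take 6 rows with smallest units:
   units region  channel
5      3  South      web
4     15  South   retail
2     26  North  partner
7     26  South      web
3     35  North      web
6     50  South    phone
take 5 rows with largest units:
   units region  channel
6     50  South    phone
3     35  North      web
2     26  North  partner
7     26  South      web
4     15  South   retail
group by channel, max of units:
         units
channel       
partner     26
phone       50
retail      15
web         35
sort by units descending:
         units
channel       
phone       50
web         35
partner     26
retail      15
add column units_plus_10 = t['units'] + 10:
         units  units_plus_10
channel                      
phone       50             60
web         35             45
partner     26             36
retail      15             25
The value at position 1, column 'units_plus_10' is 45.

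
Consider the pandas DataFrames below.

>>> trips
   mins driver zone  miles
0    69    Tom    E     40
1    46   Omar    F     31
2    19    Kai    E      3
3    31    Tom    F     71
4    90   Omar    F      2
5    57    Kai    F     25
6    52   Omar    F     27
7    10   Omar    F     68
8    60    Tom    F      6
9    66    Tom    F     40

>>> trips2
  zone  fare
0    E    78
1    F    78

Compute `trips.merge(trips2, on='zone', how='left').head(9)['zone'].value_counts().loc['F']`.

merge on 'zone' (how='left') → 10 rows:
   mins driver zone  miles  fare
0    69    Tom    E     40    78
1    46   Omar    F     31    78
2    19    Kai    E      3    78
3    31    Tom    F     71    78
4    90   Omar    F      2    78
5    57    Kai    F     25    78
6    52   Omar    F     27    78
7    10   Omar    F     68    78
8    60    Tom    F      6    78
9    66    Tom    F     40    78
take first 9 rows:
   mins driver zone  miles  fare
0    69    Tom    E     40    78
1    46   Omar    F     31    78
2    19    Kai    E      3    78
3    31    Tom    F     71    78
4    90   Omar    F      2    78
5    57    Kai    F     25    78
6    52   Omar    F     27    78
7    10   Omar    F     68    78
8    60    Tom    F      6    78
value_counts of zone:
zone
F    7
E    2
Name: count, dtype: int64
Reading off the value at index 'F', we get 7.

7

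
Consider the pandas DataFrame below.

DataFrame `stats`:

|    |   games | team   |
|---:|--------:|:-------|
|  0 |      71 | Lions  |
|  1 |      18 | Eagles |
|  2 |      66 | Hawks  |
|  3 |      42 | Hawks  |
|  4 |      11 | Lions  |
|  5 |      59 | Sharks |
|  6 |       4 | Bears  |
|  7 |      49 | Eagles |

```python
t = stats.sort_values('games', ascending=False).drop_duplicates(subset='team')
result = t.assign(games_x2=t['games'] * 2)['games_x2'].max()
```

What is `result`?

142

sort by games descending:
   games    team
0     71   Lions
2     66   Hawks
5     59  Sharks
7     49  Eagles
3     42   Hawks
1     18  Eagles
4     11   Lions
6      4   Bears
drop duplicate team (keep=first):
   games    team
0     71   Lions
2     66   Hawks
5     59  Sharks
7     49  Eagles
6      4   Bears
add column games_x2 = t['games'] * 2:
   games    team  games_x2
0     71   Lions       142
2     66   Hawks       132
5     59  Sharks       118
7     49  Eagles        98
6      4   Bears         8
max of column 'games_x2' → 142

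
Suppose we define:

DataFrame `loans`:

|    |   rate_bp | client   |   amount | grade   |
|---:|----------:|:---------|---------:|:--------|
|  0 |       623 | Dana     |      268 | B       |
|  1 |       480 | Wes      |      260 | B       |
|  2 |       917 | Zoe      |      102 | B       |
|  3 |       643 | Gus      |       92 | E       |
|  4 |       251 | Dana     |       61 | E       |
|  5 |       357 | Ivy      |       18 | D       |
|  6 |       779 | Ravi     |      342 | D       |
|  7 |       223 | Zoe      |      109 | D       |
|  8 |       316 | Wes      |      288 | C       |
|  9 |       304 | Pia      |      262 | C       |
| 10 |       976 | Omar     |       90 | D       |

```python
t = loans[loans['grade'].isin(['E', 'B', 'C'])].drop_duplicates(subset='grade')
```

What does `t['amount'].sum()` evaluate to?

648

filter rows where grade in ['E', 'B', 'C']:
   rate_bp client  amount grade
0      623   Dana     268     B
1      480    Wes     260     B
2      917    Zoe     102     B
3      643    Gus      92     E
4      251   Dana      61     E
8      316    Wes     288     C
9      304    Pia     262     C
drop duplicate grade (keep=first):
   rate_bp client  amount grade
0      623   Dana     268     B
3      643    Gus      92     E
8      316    Wes     288     C
Then the sum of column 'amount': 648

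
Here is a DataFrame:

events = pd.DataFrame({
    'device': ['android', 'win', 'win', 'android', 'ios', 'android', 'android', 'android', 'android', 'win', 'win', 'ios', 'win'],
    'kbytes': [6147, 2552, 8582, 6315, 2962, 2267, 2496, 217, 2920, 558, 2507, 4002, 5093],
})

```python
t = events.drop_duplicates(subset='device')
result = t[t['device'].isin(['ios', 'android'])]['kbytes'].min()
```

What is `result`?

2962

drop duplicate device (keep=first):
    device  kbytes
0  android    6147
1      win    2552
4      ios    2962
filter rows where device in ['ios', 'android']:
    device  kbytes
0  android    6147
4      ios    2962
Hence 2962.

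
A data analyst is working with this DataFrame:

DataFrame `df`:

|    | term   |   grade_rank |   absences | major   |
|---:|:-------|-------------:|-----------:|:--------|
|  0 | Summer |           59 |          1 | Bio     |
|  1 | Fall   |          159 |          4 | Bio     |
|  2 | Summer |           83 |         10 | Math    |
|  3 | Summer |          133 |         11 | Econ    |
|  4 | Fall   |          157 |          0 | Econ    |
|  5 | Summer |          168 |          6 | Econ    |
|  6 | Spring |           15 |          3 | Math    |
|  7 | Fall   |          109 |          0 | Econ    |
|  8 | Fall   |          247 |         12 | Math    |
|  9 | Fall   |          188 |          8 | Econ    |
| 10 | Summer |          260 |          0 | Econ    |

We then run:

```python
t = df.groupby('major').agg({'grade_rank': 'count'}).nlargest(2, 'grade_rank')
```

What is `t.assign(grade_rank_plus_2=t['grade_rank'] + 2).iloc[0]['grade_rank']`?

group by major, count of grade_rank:
       grade_rank
major            
Bio             2
Econ            6
Math            3
take 2 rows with largest grade_rank:
       grade_rank
major            
Econ            6
Math            3
add column grade_rank_plus_2 = t['grade_rank'] + 2:
       grade_rank  grade_rank_plus_2
major                               
Econ            6                  8
Math            3                  5
Hence 6.

6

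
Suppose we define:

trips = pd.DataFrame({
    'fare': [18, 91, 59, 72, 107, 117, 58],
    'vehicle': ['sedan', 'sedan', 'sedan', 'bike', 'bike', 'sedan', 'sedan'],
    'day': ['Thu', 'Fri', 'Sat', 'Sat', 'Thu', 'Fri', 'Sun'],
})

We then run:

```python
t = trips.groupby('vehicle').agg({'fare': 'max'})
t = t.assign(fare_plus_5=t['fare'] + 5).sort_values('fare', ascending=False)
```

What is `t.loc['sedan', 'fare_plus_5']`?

122

group by vehicle, max of fare:
         fare
vehicle      
bike      107
sedan     117
add column fare_plus_5 = t['fare'] + 5:
         fare  fare_plus_5
vehicle                   
bike      107          112
sedan     117          122
sort by fare descending:
         fare  fare_plus_5
vehicle                   
sedan     117          122
bike      107          112
Reading off the value at row 'sedan', column 'fare_plus_5', we get 122.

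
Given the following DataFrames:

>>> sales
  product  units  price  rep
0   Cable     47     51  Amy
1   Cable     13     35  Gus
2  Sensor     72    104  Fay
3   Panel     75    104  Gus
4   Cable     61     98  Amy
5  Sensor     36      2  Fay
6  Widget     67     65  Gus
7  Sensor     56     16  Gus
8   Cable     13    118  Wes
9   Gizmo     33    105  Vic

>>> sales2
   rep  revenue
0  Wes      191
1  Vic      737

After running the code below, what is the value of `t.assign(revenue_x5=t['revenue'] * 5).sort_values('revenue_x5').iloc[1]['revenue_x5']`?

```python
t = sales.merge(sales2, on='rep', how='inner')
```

3685

merge on 'rep' (how='inner') → 2 rows:
  product  units  price  rep  revenue
0   Cable     13    118  Wes      191
1   Gizmo     33    105  Vic      737
add column revenue_x5 = t['revenue'] * 5:
  product  units  price  rep  revenue  revenue_x5
0   Cable     13    118  Wes      191         955
1   Gizmo     33    105  Vic      737        3685
sort by revenue_x5:
  product  units  price  rep  revenue  revenue_x5
0   Cable     13    118  Wes      191         955
1   Gizmo     33    105  Vic      737        3685
Taking the value at position 1, column 'revenue_x5' gives 3685.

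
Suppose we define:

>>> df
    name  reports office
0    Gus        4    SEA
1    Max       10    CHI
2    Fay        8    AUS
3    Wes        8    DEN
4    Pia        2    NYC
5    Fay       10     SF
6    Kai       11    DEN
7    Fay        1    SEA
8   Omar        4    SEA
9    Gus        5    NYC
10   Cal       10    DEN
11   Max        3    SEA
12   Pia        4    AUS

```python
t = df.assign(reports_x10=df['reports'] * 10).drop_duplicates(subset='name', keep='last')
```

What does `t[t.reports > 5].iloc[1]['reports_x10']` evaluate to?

add column reports_x10 = df['reports'] * 10:
    name  reports office  reports_x10
0    Gus        4    SEA           40
1    Max       10    CHI          100
2    Fay        8    AUS           80
3    Wes        8    DEN           80
4    Pia        2    NYC           20
5    Fay       10     SF          100
6    Kai       11    DEN          110
7    Fay        1    SEA           10
8   Omar        4    SEA           40
9    Gus        5    NYC           50
10   Cal       10    DEN          100
11   Max        3    SEA           30
12   Pia        4    AUS           40
drop duplicate name (keep=last):
    name  reports office  reports_x10
3    Wes        8    DEN           80
6    Kai       11    DEN          110
7    Fay        1    SEA           10
8   Omar        4    SEA           40
9    Gus        5    NYC           50
10   Cal       10    DEN          100
11   Max        3    SEA           30
12   Pia        4    AUS           40
filter rows where reports > 5:
   name  reports office  reports_x10
3   Wes        8    DEN           80
6   Kai       11    DEN          110
10  Cal       10    DEN          100
The value at position 1, column 'reports_x10' is 110.

110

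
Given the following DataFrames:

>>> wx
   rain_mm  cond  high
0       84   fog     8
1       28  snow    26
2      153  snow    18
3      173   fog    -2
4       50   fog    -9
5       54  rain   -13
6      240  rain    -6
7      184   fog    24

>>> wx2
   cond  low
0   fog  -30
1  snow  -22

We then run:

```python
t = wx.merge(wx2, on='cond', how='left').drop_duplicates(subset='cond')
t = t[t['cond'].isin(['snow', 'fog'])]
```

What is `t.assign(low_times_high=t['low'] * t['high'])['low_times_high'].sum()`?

merge on 'cond' (how='left') → 8 rows:
   rain_mm  cond  high   low
0       84   fog     8 -30.0
1       28  snow    26 -22.0
2      153  snow    18 -22.0
3      173   fog    -2 -30.0
4       50   fog    -9 -30.0
5       54  rain   -13   NaN
6      240  rain    -6   NaN
7      184   fog    24 -30.0
drop duplicate cond (keep=first):
   rain_mm  cond  high   low
0       84   fog     8 -30.0
1       28  snow    26 -22.0
5       54  rain   -13   NaN
filter rows where cond in ['snow', 'fog']:
   rain_mm  cond  high   low
0       84   fog     8 -30.0
1       28  snow    26 -22.0
add column low_times_high = t['low'] * t['high']:
   rain_mm  cond  high   low  low_times_high
0       84   fog     8 -30.0          -240.0
1       28  snow    26 -22.0          -572.0
So sum() = -812.0.

-812.0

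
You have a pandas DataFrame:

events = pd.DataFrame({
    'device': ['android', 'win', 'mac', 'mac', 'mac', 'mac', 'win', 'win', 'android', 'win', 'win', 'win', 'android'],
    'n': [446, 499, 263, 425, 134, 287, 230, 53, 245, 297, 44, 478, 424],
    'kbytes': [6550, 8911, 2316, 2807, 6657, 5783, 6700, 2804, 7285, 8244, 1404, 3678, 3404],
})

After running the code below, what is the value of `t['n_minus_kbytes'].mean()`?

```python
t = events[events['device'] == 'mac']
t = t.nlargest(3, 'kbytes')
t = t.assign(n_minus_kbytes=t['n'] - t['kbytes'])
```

-4800.33333333

filter rows where device == 'mac':
  device    n  kbytes
2    mac  263    2316
3    mac  425    2807
4    mac  134    6657
5    mac  287    5783
take 3 rows with largest kbytes:
  device    n  kbytes
4    mac  134    6657
5    mac  287    5783
3    mac  425    2807
add column n_minus_kbytes = t['n'] - t['kbytes']:
  device    n  kbytes  n_minus_kbytes
4    mac  134    6657           -6523
5    mac  287    5783           -5496
3    mac  425    2807           -2382
Finally, mean of column 'n_minus_kbytes' = -4800.33333333.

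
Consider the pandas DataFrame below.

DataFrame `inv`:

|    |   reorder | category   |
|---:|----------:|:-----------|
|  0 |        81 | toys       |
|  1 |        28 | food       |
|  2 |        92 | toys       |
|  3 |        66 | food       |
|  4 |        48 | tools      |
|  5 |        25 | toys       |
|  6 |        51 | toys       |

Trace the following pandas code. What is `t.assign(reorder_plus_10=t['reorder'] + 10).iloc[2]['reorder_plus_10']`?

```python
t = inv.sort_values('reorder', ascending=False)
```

76

sort by reorder descending:
   reorder category
2       92     toys
0       81     toys
3       66     food
6       51     toys
4       48    tools
1       28     food
5       25     toys
add column reorder_plus_10 = t['reorder'] + 10:
   reorder category  reorder_plus_10
2       92     toys              102
0       81     toys               91
3       66     food               76
6       51     toys               61
4       48    tools               58
1       28     food               38
5       25     toys               35
The value at position 2, column 'reorder_plus_10' is 76.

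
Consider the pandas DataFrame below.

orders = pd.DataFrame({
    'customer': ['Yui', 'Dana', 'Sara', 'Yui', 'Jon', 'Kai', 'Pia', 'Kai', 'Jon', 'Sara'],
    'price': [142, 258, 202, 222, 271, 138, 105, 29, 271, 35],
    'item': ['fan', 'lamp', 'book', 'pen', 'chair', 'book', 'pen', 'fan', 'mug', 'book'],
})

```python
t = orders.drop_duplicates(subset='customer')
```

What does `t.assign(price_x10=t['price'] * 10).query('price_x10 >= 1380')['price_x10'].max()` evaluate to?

2710

drop duplicate customer (keep=first):
  customer  price   item
0      Yui    142    fan
1     Dana    258   lamp
2     Sara    202   book
4      Jon    271  chair
5      Kai    138   book
6      Pia    105    pen
add column price_x10 = t['price'] * 10:
  customer  price   item  price_x10
0      Yui    142    fan       1420
1     Dana    258   lamp       2580
2     Sara    202   book       2020
4      Jon    271  chair       2710
5      Kai    138   book       1380
6      Pia    105    pen       1050
filter rows where price_x10 >= 1380:
  customer  price   item  price_x10
0      Yui    142    fan       1420
1     Dana    258   lamp       2580
2     Sara    202   book       2020
4      Jon    271  chair       2710
5      Kai    138   book       1380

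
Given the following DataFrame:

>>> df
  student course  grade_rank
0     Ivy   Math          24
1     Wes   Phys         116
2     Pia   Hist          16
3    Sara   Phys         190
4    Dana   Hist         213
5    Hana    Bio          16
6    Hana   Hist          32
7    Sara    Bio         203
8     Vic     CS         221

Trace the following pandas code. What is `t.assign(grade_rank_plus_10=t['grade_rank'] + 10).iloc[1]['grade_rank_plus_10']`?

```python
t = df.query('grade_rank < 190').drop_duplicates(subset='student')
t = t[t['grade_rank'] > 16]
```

126

filter rows where grade_rank < 190:
  student course  grade_rank
0     Ivy   Math          24
1     Wes   Phys         116
2     Pia   Hist          16
5    Hana    Bio          16
6    Hana   Hist          32
drop duplicate student (keep=first):
  student course  grade_rank
0     Ivy   Math          24
1     Wes   Phys         116
2     Pia   Hist          16
5    Hana    Bio          16
filter rows where grade_rank > 16:
  student course  grade_rank
0     Ivy   Math          24
1     Wes   Phys         116
add column grade_rank_plus_10 = t['grade_rank'] + 10:
  student course  grade_rank  grade_rank_plus_10
0     Ivy   Math          24                  34
1     Wes   Phys         116                 126
Hence 126.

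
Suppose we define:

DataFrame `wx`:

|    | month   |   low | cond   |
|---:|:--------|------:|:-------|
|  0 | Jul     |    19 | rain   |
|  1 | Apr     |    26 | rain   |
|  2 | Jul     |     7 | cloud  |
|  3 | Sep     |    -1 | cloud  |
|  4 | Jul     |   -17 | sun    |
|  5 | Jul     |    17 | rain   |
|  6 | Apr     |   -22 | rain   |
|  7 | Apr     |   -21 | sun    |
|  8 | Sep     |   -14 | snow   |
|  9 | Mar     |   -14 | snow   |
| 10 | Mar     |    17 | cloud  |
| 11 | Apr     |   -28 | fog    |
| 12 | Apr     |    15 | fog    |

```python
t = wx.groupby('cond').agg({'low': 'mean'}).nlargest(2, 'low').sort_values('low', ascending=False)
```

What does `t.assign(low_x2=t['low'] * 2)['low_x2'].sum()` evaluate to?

group by cond, mean of low:
             low
cond            
cloud   7.666667
fog    -6.500000
rain   10.000000
snow  -14.000000
sun   -19.000000
take 2 rows with largest low:
             low
cond            
rain   10.000000
cloud   7.666667
sort by low descending:
             low
cond            
rain   10.000000
cloud   7.666667
add column low_x2 = t['low'] * 2:
             low     low_x2
cond                       
rain   10.000000  20.000000
cloud   7.666667  15.333333
The sum of column 'low_x2' is 35.3333333333.

35.3333333333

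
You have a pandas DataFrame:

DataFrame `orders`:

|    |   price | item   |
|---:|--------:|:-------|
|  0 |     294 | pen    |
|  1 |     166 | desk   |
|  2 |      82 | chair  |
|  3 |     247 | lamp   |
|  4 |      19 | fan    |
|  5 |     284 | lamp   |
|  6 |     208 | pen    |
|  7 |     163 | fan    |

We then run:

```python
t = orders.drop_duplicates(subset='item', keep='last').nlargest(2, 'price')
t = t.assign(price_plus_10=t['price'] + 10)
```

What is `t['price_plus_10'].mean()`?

drop duplicate item (keep=last):
   price   item
1    166   desk
2     82  chair
5    284   lamp
6    208    pen
7    163    fan
take 2 rows with largest price:
   price  item
5    284  lamp
6    208   pen
add column price_plus_10 = t['price'] + 10:
   price  item  price_plus_10
5    284  lamp            294
6    208   pen            218
Then the mean of column 'price_plus_10': 256.0

256.0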